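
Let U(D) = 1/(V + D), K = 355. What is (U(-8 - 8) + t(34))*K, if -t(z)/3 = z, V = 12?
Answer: -145195/4 ≈ -36299.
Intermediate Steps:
U(D) = 1/(12 + D)
t(z) = -3*z
(U(-8 - 8) + t(34))*K = (1/(12 + (-8 - 8)) - 3*34)*355 = (1/(12 - 16) - 102)*355 = (1/(-4) - 102)*355 = (-¼ - 102)*355 = -409/4*355 = -145195/4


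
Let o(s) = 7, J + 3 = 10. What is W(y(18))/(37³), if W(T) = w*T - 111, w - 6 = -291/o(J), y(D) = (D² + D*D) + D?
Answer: -4503/9583 ≈ -0.46989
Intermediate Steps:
J = 7 (J = -3 + 10 = 7)
y(D) = D + 2*D² (y(D) = (D² + D²) + D = 2*D² + D = D + 2*D²)
w = -249/7 (w = 6 - 291/7 = -249/7 ≈ -35.571)
W(T) = -111 - 249*T/7 (W(T) = -249*T/7 - 111 = -111 - 249*T/7)
W(y(18))/(37³) = (-111 - 4482*(1 + 2*18)/7)/(37³) = (-111 - 4482*(1 + 36)/7)/50653 = (-111 - 4482*37/7)*(1/50653) = (-111 - 249/7*666)*(1/50653) = (-111 - 165834/7)*(1/50653) = -166611/7*1/50653 = -4503/9583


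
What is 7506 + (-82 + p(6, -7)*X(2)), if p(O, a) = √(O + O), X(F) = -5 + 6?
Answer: 7424 + 2*√3 ≈ 7427.5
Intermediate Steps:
X(F) = 1
p(O, a) = √2*√O (p(O, a) = √(2*O) = √2*√O)
7506 + (-82 + p(6, -7)*X(2)) = 7506 + (-82 + (√2*√6)*1) = 7506 + (-82 + (2*√3)*1) = 7506 + (-82 + 2*√3) = 7424 + 2*√3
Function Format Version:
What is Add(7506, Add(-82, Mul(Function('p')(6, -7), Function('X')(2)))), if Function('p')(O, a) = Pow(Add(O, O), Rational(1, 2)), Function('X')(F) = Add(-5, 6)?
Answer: Add(7424, Mul(2, Pow(3, Rational(1, 2)))) ≈ 7427.5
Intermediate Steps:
Function('X')(F) = 1
Function('p')(O, a) = Mul(Pow(2, Rational(1, 2)), Pow(O, Rational(1, 2))) (Function('p')(O, a) = Pow(Mul(2, O), Rational(1, 2)) = Mul(Pow(2, Rational(1, 2)), Pow(O, Rational(1, 2))))
Add(7506, Add(-82, Mul(Function('p')(6, -7), Function('X')(2)))) = Add(7506, Add(-82, Mul(Mul(Pow(2, Rational(1, 2)), Pow(6, Rational(1, 2))), 1))) = Add(7506, Add(-82, Mul(Mul(2, Pow(3, Rational(1, 2))), 1))) = Add(7506, Add(-82, Mul(2, Pow(3, Rational(1, 2))))) = Add(7424, Mul(2, Pow(3, Rational(1, 2))))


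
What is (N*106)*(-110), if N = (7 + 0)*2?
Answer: -163240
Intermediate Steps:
N = 14 (N = 7*2 = 14)
(N*106)*(-110) = (14*106)*(-110) = 1484*(-110) = -163240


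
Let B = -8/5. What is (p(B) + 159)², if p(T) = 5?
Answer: 26896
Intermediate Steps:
B = -8/5 (B = -8*⅕ = -8/5 ≈ -1.6000)
(p(B) + 159)² = (5 + 159)² = 164² = 26896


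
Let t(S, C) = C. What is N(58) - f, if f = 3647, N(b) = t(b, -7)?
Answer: -3654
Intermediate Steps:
N(b) = -7
N(58) - f = -7 - 1*3647 = -7 - 3647 = -3654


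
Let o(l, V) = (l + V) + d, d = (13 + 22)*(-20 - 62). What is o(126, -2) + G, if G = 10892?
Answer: 8146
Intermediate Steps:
d = -2870 (d = 35*(-82) = -2870)
o(l, V) = -2870 + V + l (o(l, V) = (l + V) - 2870 = (V + l) - 2870 = -2870 + V + l)
o(126, -2) + G = (-2870 - 2 + 126) + 10892 = -2746 + 10892 = 8146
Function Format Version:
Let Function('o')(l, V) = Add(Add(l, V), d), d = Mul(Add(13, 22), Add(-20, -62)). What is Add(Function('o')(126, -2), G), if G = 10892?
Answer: 8146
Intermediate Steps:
d = -2870 (d = Mul(35, -82) = -2870)
Function('o')(l, V) = Add(-2870, V, l) (Function('o')(l, V) = Add(Add(l, V), -2870) = Add(Add(V, l), -2870) = Add(-2870, V, l))
Add(Function('o')(126, -2), G) = Add(Add(-2870, -2, 126), 10892) = Add(-2746, 10892) = 8146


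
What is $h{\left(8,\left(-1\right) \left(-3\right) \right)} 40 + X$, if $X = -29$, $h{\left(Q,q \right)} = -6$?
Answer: $-269$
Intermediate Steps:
$h{\left(8,\left(-1\right) \left(-3\right) \right)} 40 + X = \left(-6\right) 40 - 29 = -240 - 29 = -269$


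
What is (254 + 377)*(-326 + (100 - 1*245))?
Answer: -297201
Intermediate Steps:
(254 + 377)*(-326 + (100 - 1*245)) = 631*(-326 + (100 - 245)) = 631*(-326 - 145) = 631*(-471) = -297201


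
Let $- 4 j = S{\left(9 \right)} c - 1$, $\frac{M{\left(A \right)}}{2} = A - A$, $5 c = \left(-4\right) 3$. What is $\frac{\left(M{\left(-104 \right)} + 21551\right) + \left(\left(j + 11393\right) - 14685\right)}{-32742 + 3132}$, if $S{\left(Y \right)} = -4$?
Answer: $- \frac{365137}{592200} \approx -0.61658$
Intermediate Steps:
$c = - \frac{12}{5}$ ($c = \frac{\left(-4\right) 3}{5} = \frac{1}{5} \left(-12\right) = - \frac{12}{5} \approx -2.4$)
$M{\left(A \right)} = 0$ ($M{\left(A \right)} = 2 \left(A - A\right) = 2 \cdot 0 = 0$)
$j = - \frac{43}{20}$ ($j = - \frac{\left(-4\right) \left(- \frac{12}{5}\right) - 1}{4} = - \frac{\frac{48}{5} - 1}{4} = \left(- \frac{1}{4}\right) \frac{43}{5} = - \frac{43}{20} \approx -2.15$)
$\frac{\left(M{\left(-104 \right)} + 21551\right) + \left(\left(j + 11393\right) - 14685\right)}{-32742 + 3132} = \frac{\left(0 + 21551\right) + \left(\left(- \frac{43}{20} + 11393\right) - 14685\right)}{-32742 + 3132} = \frac{21551 + \left(\frac{227817}{20} - 14685\right)}{-29610} = \left(21551 - \frac{65883}{20}\right) \left(- \frac{1}{29610}\right) = \frac{365137}{20} \left(- \frac{1}{29610}\right) = - \frac{365137}{592200}$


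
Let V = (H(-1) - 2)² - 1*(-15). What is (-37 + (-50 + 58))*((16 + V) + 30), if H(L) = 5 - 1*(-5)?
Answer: -3625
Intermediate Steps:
H(L) = 10 (H(L) = 5 + 5 = 10)
V = 79 (V = (10 - 2)² - 1*(-15) = 8² + 15 = 64 + 15 = 79)
(-37 + (-50 + 58))*((16 + V) + 30) = (-37 + (-50 + 58))*((16 + 79) + 30) = (-37 + 8)*(95 + 30) = -29*125 = -3625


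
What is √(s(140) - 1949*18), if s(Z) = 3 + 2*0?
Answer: I*√35079 ≈ 187.29*I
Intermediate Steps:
s(Z) = 3 (s(Z) = 3 + 0 = 3)
√(s(140) - 1949*18) = √(3 - 1949*18) = √(3 - 35082) = √(-35079) = I*√35079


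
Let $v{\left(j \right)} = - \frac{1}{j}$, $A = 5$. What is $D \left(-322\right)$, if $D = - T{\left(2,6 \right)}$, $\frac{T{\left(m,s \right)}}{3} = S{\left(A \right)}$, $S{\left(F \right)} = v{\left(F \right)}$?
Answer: $- \frac{966}{5} \approx -193.2$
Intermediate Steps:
$S{\left(F \right)} = - \frac{1}{F}$
$T{\left(m,s \right)} = - \frac{3}{5}$ ($T{\left(m,s \right)} = 3 \left(- \frac{1}{5}\right) = - \frac{3}{5}$)
$D = \frac{3}{5}$ ($D = \left(-1\right) \left(- \frac{3}{5}\right) = \frac{3}{5} \approx 0.6$)
$D \left(-322\right) = \frac{3}{5} \left(-322\right) = - \frac{966}{5}$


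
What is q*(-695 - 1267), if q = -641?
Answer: 1257642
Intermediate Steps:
q*(-695 - 1267) = -641*(-695 - 1267) = -641*(-1962) = 1257642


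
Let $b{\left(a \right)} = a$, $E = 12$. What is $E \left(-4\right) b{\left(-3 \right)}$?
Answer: $144$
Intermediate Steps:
$E \left(-4\right) b{\left(-3 \right)} = 12 \left(-4\right) \left(-3\right) = \left(-48\right) \left(-3\right) = 144$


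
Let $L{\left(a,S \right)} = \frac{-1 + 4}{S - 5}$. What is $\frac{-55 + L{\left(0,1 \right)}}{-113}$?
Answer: $\frac{223}{452} \approx 0.49336$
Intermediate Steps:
$L{\left(a,S \right)} = \frac{3}{-5 + S}$
$\frac{-55 + L{\left(0,1 \right)}}{-113} = \frac{-55 + \frac{3}{-5 + 1}}{-113} = - \frac{-55 + \frac{3}{-4}}{113} = - \frac{-55 + 3 \left(- \frac{1}{4}\right)}{113} = - \frac{-55 - \frac{3}{4}}{113} = \left(- \frac{1}{113}\right) \left(- \frac{223}{4}\right) = \frac{223}{452}$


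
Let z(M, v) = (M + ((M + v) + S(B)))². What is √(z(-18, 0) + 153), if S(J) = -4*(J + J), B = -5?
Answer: 13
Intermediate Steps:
S(J) = -8*J
z(M, v) = (40 + v + 2*M)² (z(M, v) = (M + ((M + v) - 8*(-5)))² = (M + ((M + v) + 40))² = (M + (40 + M + v))² = (40 + v + 2*M)²)
√(z(-18, 0) + 153) = √((40 + 0 + 2*(-18))² + 153) = √((40 + 0 - 36)² + 153) = √(4² + 153) = √(16 + 153) = √169 = 13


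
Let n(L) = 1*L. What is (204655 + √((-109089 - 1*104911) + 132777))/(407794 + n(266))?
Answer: 40931/81612 + I*√81223/408060 ≈ 0.50153 + 0.00069842*I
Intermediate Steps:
n(L) = L
(204655 + √((-109089 - 1*104911) + 132777))/(407794 + n(266)) = (204655 + √((-109089 - 1*104911) + 132777))/(407794 + 266) = (204655 + √((-109089 - 104911) + 132777))/408060 = (204655 + √(-214000 + 132777))*(1/408060) = (204655 + √(-81223))*(1/408060) = (204655 + I*√81223)*(1/408060) = 40931/81612 + I*√81223/408060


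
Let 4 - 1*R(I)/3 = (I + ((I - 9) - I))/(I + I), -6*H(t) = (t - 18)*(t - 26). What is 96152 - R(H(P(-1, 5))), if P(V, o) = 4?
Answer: 29611663/308 ≈ 96142.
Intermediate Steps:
H(t) = -(-26 + t)*(-18 + t)/6 (H(t) = -(t - 18)*(t - 26)/6 = -(-18 + t)*(-26 + t)/6 = -(-26 + t)*(-18 + t)/6)
R(I) = 12 - 3*(-9 + I)/(2*I) (R(I) = 12 - 3*(I + ((I - 9) - I))/(I + I) = 12 - 3*(I + ((-9 + I) - I))/(2*I) = 12 - 3*(I - 9)*1/(2*I) = 12 - 3*(-9 + I)*1/(2*I) = 12 - 3*(-9 + I)/(2*I))
96152 - R(H(P(-1, 5))) = 96152 - 3*(9 + 7*(-78 - ⅙*4² + (22/3)*4))/(2*(-78 - ⅙*4² + (22/3)*4)) = 96152 - 3*(9 + 7*(-78 - ⅙*16 + 88/3))/(2*(-78 - ⅙*16 + 88/3)) = 96152 - 3*(9 + 7*(-78 - 8/3 + 88/3))/(2*(-78 - 8/3 + 88/3)) = 96152 - 3*(9 + 7*(-154/3))/(2*(-154/3)) = 96152 - 3*(-3)*(9 - 1078/3)/(2*154) = 96152 - 3*(-3)*(-1051)/(2*154*3) = 96152 - 1*3153/308 = 96152 - 3153/308 = 29611663/308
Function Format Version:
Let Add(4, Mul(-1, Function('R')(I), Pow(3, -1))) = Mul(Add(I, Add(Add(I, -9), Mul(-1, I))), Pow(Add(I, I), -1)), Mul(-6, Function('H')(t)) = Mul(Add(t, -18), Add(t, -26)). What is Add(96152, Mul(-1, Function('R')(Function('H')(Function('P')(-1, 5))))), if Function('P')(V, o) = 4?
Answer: Rational(29611663, 308) ≈ 96142.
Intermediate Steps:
Function('H')(t) = Mul(Rational(-1, 6), Add(-26, t), Add(-18, t)) (Function('H')(t) = Mul(Rational(-1, 6), Mul(Add(t, -18), Add(t, -26))) = Mul(Rational(-1, 6), Mul(Add(-18, t), Add(-26, t))) = Mul(Rational(-1, 6), Mul(Add(-26, t), Add(-18, t))) = Mul(Rational(-1, 6), Add(-26, t), Add(-18, t)))
Function('R')(I) = Add(12, Mul(Rational(-3, 2), Pow(I, -1), Add(-9, I))) (Function('R')(I) = Add(12, Mul(-3, Mul(Add(I, Add(Add(I, -9), Mul(-1, I))), Pow(Add(I, I), -1)))) = Add(12, Mul(-3, Mul(Add(I, Add(Add(-9, I), Mul(-1, I))), Pow(Mul(2, I), -1)))) = Add(12, Mul(-3, Mul(Add(I, -9), Mul(Rational(1, 2), Pow(I, -1))))) = Add(12, Mul(-3, Mul(Add(-9, I), Mul(Rational(1, 2), Pow(I, -1))))) = Add(12, Mul(-3, Mul(Rational(1, 2), Pow(I, -1), Add(-9, I)))) = Add(12, Mul(Rational(-3, 2), Pow(I, -1), Add(-9, I))))
Add(96152, Mul(-1, Function('R')(Function('H')(Function('P')(-1, 5))))) = Add(96152, Mul(-1, Mul(Rational(3, 2), Pow(Add(-78, Mul(Rational(-1, 6), Pow(4, 2)), Mul(Rational(22, 3), 4)), -1), Add(9, Mul(7, Add(-78, Mul(Rational(-1, 6), Pow(4, 2)), Mul(Rational(22, 3), 4))))))) = Add(96152, Mul(-1, Mul(Rational(3, 2), Pow(Add(-78, Mul(Rational(-1, 6), 16), Rational(88, 3)), -1), Add(9, Mul(7, Add(-78, Mul(Rational(-1, 6), 16), Rational(88, 3))))))) = Add(96152, Mul(-1, Mul(Rational(3, 2), Pow(Add(-78, Rational(-8, 3), Rational(88, 3)), -1), Add(9, Mul(7, Add(-78, Rational(-8, 3), Rational(88, 3))))))) = Add(96152, Mul(-1, Mul(Rational(3, 2), Pow(Rational(-154, 3), -1), Add(9, Mul(7, Rational(-154, 3)))))) = Add(96152, Mul(-1, Mul(Rational(3, 2), Rational(-3, 154), Add(9, Rational(-1078, 3))))) = Add(96152, Mul(-1, Mul(Rational(3, 2), Rational(-3, 154), Rational(-1051, 3)))) = Add(96152, Mul(-1, Rational(3153, 308))) = Add(96152, Rational(-3153, 308)) = Rational(29611663, 308)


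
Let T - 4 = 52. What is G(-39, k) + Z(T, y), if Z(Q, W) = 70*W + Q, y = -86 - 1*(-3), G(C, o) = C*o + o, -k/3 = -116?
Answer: -18978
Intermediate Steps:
k = 348 (k = -3*(-116) = 348)
G(C, o) = o + C*o
T = 56 (T = 4 + 52 = 56)
y = -83 (y = -86 + 3 = -83)
Z(Q, W) = Q + 70*W
G(-39, k) + Z(T, y) = 348*(1 - 39) + (56 + 70*(-83)) = 348*(-38) + (56 - 5810) = -13224 - 5754 = -18978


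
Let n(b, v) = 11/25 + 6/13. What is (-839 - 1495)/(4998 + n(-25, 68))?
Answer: -758550/1624643 ≈ -0.46690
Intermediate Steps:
n(b, v) = 293/325 (n(b, v) = 11*(1/25) + 6*(1/13) = 11/25 + 6/13 = 293/325)
(-839 - 1495)/(4998 + n(-25, 68)) = (-839 - 1495)/(4998 + 293/325) = -2334/1624643/325 = -2334*325/1624643 = -758550/1624643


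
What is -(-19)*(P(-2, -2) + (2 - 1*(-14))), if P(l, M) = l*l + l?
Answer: 342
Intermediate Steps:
P(l, M) = l + l**2 (P(l, M) = l**2 + l = l + l**2)
-(-19)*(P(-2, -2) + (2 - 1*(-14))) = -(-19)*(-2*(1 - 2) + (2 - 1*(-14))) = -(-19)*(-2*(-1) + (2 + 14)) = -(-19)*(2 + 16) = -(-19)*18 = -1*(-342) = 342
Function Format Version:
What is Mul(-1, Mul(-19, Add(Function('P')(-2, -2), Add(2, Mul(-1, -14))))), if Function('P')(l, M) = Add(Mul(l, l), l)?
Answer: 342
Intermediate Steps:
Function('P')(l, M) = Add(l, Pow(l, 2)) (Function('P')(l, M) = Add(Pow(l, 2), l) = Add(l, Pow(l, 2)))
Mul(-1, Mul(-19, Add(Function('P')(-2, -2), Add(2, Mul(-1, -14))))) = Mul(-1, Mul(-19, Add(Mul(-2, Add(1, -2)), Add(2, Mul(-1, -14))))) = Mul(-1, Mul(-19, Add(Mul(-2, -1), Add(2, 14)))) = Mul(-1, Mul(-19, Add(2, 16))) = Mul(-1, Mul(-19, 18)) = Mul(-1, -342) = 342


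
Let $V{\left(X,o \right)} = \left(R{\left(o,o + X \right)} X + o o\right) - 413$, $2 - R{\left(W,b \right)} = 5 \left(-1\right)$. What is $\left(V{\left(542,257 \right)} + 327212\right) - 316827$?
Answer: $79815$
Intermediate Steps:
$R{\left(W,b \right)} = 7$ ($R{\left(W,b \right)} = 2 - 5 \left(-1\right) = 2 - -5 = 2 + 5 = 7$)
$V{\left(X,o \right)} = -413 + o^{2} + 7 X$ ($V{\left(X,o \right)} = \left(7 X + o o\right) - 413 = \left(7 X + o^{2}\right) - 413 = \left(o^{2} + 7 X\right) - 413 = -413 + o^{2} + 7 X$)
$\left(V{\left(542,257 \right)} + 327212\right) - 316827 = \left(\left(-413 + 257^{2} + 7 \cdot 542\right) + 327212\right) - 316827 = \left(\left(-413 + 66049 + 3794\right) + 327212\right) - 316827 = \left(69430 + 327212\right) - 316827 = 396642 - 316827 = 79815$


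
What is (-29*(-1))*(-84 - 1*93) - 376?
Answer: -5509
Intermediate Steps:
(-29*(-1))*(-84 - 1*93) - 376 = 29*(-84 - 93) - 376 = 29*(-177) - 376 = -5133 - 376 = -5509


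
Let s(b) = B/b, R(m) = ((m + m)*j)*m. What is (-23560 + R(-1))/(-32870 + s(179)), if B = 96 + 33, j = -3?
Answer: 4218314/5883601 ≈ 0.71696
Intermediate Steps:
B = 129
R(m) = -6*m² (R(m) = ((m + m)*(-3))*m = ((2*m)*(-3))*m = (-6*m)*m = -6*m²)
s(b) = 129/b
(-23560 + R(-1))/(-32870 + s(179)) = (-23560 - 6*(-1)²)/(-32870 + 129/179) = (-23560 - 6*1)/(-32870 + 129*(1/179)) = (-23560 - 6)/(-32870 + 129/179) = -23566/(-5883601/179) = -23566*(-179/5883601) = 4218314/5883601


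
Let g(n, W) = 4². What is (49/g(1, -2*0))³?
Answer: 117649/4096 ≈ 28.723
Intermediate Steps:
g(n, W) = 16
(49/g(1, -2*0))³ = (49/16)³ = 117649/4096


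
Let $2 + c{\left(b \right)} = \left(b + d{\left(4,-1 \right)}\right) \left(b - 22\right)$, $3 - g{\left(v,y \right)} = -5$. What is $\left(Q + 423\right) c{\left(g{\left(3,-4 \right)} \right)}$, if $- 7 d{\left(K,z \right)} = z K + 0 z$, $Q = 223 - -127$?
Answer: $-94306$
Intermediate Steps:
$g{\left(v,y \right)} = 8$ ($g{\left(v,y \right)} = 3 - -5 = 3 + 5 = 8$)
$Q = 350$ ($Q = 223 + 127 = 350$)
$d{\left(K,z \right)} = - \frac{K z}{7}$ ($d{\left(K,z \right)} = - \frac{z K + 0 z}{7} = - \frac{K z + 0}{7} = - \frac{K z}{7}$)
$c{\left(b \right)} = -2 + \left(-22 + b\right) \left(\frac{4}{7} + b\right)$ ($c{\left(b \right)} = -2 + \left(b - \frac{4}{7} \left(-1\right)\right) \left(b - 22\right) = -2 + \left(b + \frac{4}{7}\right) \left(-22 + b\right) = -2 + \left(\frac{4}{7} + b\right) \left(-22 + b\right) = -2 + \left(-22 + b\right) \left(\frac{4}{7} + b\right)$)
$\left(Q + 423\right) c{\left(g{\left(3,-4 \right)} \right)} = \left(350 + 423\right) \left(- \frac{102}{7} + 8^{2} - \frac{1200}{7}\right) = 773 \left(- \frac{102}{7} + 64 - \frac{1200}{7}\right) = 773 \left(-122\right) = -94306$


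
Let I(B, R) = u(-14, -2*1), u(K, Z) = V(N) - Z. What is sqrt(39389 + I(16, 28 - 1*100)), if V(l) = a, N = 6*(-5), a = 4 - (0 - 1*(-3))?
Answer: 4*sqrt(2462) ≈ 198.47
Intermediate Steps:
a = 1 (a = 4 - (0 + 3) = 4 - 1*3 = 4 - 3 = 1)
N = -30
V(l) = 1
u(K, Z) = 1 - Z
I(B, R) = 3 (I(B, R) = 1 - (-2) = 1 - 1*(-2) = 1 + 2 = 3)
sqrt(39389 + I(16, 28 - 1*100)) = sqrt(39389 + 3) = sqrt(39392) = 4*sqrt(2462)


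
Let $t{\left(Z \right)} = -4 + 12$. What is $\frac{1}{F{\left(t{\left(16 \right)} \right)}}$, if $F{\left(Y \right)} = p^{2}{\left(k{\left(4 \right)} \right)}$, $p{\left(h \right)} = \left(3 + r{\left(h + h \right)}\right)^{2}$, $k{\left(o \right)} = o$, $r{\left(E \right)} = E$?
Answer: $\frac{1}{14641} \approx 6.8301 \cdot 10^{-5}$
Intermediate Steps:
$t{\left(Z \right)} = 8$
$p{\left(h \right)} = \left(3 + 2 h\right)^{2}$ ($p{\left(h \right)} = \left(3 + \left(h + h\right)\right)^{2} = \left(3 + 2 h\right)^{2}$)
$F{\left(Y \right)} = 14641$ ($F{\left(Y \right)} = \left(\left(3 + 2 \cdot 4\right)^{2}\right)^{2} = \left(\left(3 + 8\right)^{2}\right)^{2} = \left(11^{2}\right)^{2} = 121^{2} = 14641$)
$\frac{1}{F{\left(t{\left(16 \right)} \right)}} = \frac{1}{14641}$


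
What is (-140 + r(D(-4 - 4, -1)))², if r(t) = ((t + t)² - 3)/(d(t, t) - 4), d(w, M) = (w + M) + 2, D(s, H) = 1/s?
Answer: 24930049/1296 ≈ 19236.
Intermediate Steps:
d(w, M) = 2 + M + w (d(w, M) = (M + w) + 2 = 2 + M + w)
r(t) = (-3 + 4*t²)/(-2 + 2*t) (r(t) = ((t + t)² - 3)/((2 + t + t) - 4) = ((2*t)² - 3)/((2 + 2*t) - 4) = (4*t² - 3)/(-2 + 2*t) = (-3 + 4*t²)/(-2 + 2*t))
(-140 + r(D(-4 - 4, -1)))² = (-140 + (-3 + 4*(1/(-4 - 4))²)/(2*(-1 + 1/(-4 - 4))))² = (-140 + (-3 + 4*(1/(-8))²)/(2*(-1 + 1/(-8))))² = (-140 + (-3 + 4*(-⅛)²)/(2*(-1 - ⅛)))² = (-140 + (-3 + 4*(1/64))/(2*(-9/8)))² = (-140 + (½)*(-8/9)*(-3 + 1/16))² = (-140 + (½)*(-8/9)*(-47/16))² = (-140 + 47/36)² = (-4993/36)² = 24930049/1296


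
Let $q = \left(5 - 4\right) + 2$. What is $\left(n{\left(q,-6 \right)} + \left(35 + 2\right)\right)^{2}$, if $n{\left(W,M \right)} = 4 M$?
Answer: $169$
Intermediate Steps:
$q = 3$ ($q = 1 + 2 = 3$)
$\left(n{\left(q,-6 \right)} + \left(35 + 2\right)\right)^{2} = \left(4 \left(-6\right) + \left(35 + 2\right)\right)^{2} = \left(-24 + 37\right)^{2} = 13^{2} = 169$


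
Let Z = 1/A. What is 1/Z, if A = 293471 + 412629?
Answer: 706100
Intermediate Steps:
A = 706100
Z = 1/706100 ≈ 1.4162e-6
1/Z = 1/(1/706100) = 706100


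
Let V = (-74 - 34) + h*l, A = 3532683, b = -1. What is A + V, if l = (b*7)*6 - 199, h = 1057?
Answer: 3277838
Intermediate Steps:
l = -241 (l = -1*7*6 - 199 = -7*6 - 199 = -42 - 199 = -241)
V = -254845 (V = (-74 - 34) + 1057*(-241) = -108 - 254737 = -254845)
A + V = 3532683 - 254845 = 3277838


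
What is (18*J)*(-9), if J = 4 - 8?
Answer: 648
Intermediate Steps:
J = -4
(18*J)*(-9) = (18*(-4))*(-9) = -72*(-9) = 648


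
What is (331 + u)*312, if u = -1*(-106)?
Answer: 136344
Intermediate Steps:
u = 106
(331 + u)*312 = (331 + 106)*312 = 437*312 = 136344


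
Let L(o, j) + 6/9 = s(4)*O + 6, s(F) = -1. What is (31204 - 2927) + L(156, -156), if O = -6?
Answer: 84865/3 ≈ 28288.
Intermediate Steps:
L(o, j) = 34/3 (L(o, j) = -⅔ + (-1*(-6) + 6) = -⅔ + (6 + 6) = -⅔ + 12 = 34/3)
(31204 - 2927) + L(156, -156) = (31204 - 2927) + 34/3 = 28277 + 34/3 = 84865/3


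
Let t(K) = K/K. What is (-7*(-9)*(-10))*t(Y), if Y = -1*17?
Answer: -630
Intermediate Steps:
Y = -17
t(K) = 1
(-7*(-9)*(-10))*t(Y) = (-7*(-9)*(-10))*1 = (63*(-10))*1 = -630*1 = -630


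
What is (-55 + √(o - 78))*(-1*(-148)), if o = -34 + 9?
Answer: -8140 + 148*I*√103 ≈ -8140.0 + 1502.0*I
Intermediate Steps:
o = -25
(-55 + √(o - 78))*(-1*(-148)) = (-55 + √(-25 - 78))*(-1*(-148)) = (-55 + √(-103))*148 = (-55 + I*√103)*148 = -8140 + 148*I*√103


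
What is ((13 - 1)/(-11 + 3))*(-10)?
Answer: 15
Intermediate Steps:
((13 - 1)/(-11 + 3))*(-10) = (12/(-8))*(-10) = (12*(-⅛))*(-10) = -3/2*(-10) = 15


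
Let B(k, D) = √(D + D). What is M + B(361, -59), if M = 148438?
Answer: 148438 + I*√118 ≈ 1.4844e+5 + 10.863*I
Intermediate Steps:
B(k, D) = √2*√D (B(k, D) = √(2*D) = √2*√D)
M + B(361, -59) = 148438 + √2*√(-59) = 148438 + √2*(I*√59) = 148438 + I*√118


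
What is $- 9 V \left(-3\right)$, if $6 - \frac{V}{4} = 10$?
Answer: $-432$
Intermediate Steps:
$V = -16$ ($V = 24 - 40 = -16$)
$- 9 V \left(-3\right) = \left(-9\right) \left(-16\right) \left(-3\right) = 144 \left(-3\right) = -432$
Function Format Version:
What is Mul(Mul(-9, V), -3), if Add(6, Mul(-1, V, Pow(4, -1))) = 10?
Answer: -432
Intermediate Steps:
V = -16 (V = Add(24, Mul(-4, 10)) = Add(24, -40) = -16)
Mul(Mul(-9, V), -3) = Mul(Mul(-9, -16), -3) = Mul(144, -3) = -432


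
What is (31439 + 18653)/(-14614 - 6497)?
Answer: -50092/21111 ≈ -2.3728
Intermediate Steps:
(31439 + 18653)/(-14614 - 6497) = 50092/(-21111) = 50092*(-1/21111) = -50092/21111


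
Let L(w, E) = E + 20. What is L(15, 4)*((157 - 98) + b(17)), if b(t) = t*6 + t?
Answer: 4272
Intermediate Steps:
L(w, E) = 20 + E
b(t) = 7*t (b(t) = 6*t + t = 7*t)
L(15, 4)*((157 - 98) + b(17)) = (20 + 4)*((157 - 98) + 7*17) = 24*(59 + 119) = 24*178 = 4272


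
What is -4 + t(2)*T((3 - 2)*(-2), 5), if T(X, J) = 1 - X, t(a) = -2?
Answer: -10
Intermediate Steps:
-4 + t(2)*T((3 - 2)*(-2), 5) = -4 - 2*(1 - (3 - 2)*(-2)) = -4 - 2*(1 - (-2)) = -4 - 2*(1 - 1*(-2)) = -4 - 2*(1 + 2) = -4 - 2*3 = -4 - 6 = -10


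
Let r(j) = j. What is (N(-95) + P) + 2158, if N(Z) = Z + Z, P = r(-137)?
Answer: 1831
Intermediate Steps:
P = -137
N(Z) = 2*Z
(N(-95) + P) + 2158 = (2*(-95) - 137) + 2158 = (-190 - 137) + 2158 = -327 + 2158 = 1831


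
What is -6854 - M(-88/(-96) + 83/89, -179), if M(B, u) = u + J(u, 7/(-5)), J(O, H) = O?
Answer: -6496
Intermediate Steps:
M(B, u) = 2*u (M(B, u) = u + u = 2*u)
-6854 - M(-88/(-96) + 83/89, -179) = -6854 - 2*(-179) = -6854 - 1*(-358) = -6854 + 358 = -6496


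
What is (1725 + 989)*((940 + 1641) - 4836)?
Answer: -6120070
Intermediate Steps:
(1725 + 989)*((940 + 1641) - 4836) = 2714*(2581 - 4836) = 2714*(-2255) = -6120070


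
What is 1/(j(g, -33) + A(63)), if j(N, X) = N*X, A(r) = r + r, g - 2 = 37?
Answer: -1/1161 ≈ -0.00086133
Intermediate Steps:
g = 39 (g = 2 + 37 = 39)
A(r) = 2*r
1/(j(g, -33) + A(63)) = 1/(39*(-33) + 2*63) = 1/(-1287 + 126) = 1/(-1161) = -1/1161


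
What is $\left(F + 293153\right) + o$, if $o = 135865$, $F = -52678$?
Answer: $376340$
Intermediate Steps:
$\left(F + 293153\right) + o = \left(-52678 + 293153\right) + 135865 = 240475 + 135865 = 376340$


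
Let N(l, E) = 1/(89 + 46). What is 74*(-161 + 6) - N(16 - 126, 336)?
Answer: -1548451/135 ≈ -11470.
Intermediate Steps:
N(l, E) = 1/135
74*(-161 + 6) - N(16 - 126, 336) = 74*(-161 + 6) - 1*1/135 = 74*(-155) - 1/135 = -11470 - 1/135 = -1548451/135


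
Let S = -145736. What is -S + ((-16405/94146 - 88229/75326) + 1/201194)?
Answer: 3057846824195735983/20982290283318 ≈ 1.4573e+5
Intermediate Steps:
-S + ((-16405/94146 - 88229/75326) + 1/201194) = -1*(-145736) + ((-16405/94146 - 88229/75326) + 1/201194) = 145736 + ((-16405*1/94146 - 88229*1/75326) + 1/201194) = 145736 + ((-965/5538 - 88229/75326) + 1/201194) = 145736 + (-140325448/104288847 + 1/201194) = 145736 - 28232533896065/20982290283318 = 3057846824195735983/20982290283318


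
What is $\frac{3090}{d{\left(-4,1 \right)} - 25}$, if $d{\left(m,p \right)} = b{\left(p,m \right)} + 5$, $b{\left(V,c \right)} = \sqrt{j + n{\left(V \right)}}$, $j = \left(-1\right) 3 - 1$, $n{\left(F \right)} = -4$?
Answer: $- \frac{2575}{17} - \frac{515 i \sqrt{2}}{34} \approx -151.47 - 21.421 i$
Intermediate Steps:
$j = -4$ ($j = -3 - 1 = -4$)
$b{\left(V,c \right)} = 2 i \sqrt{2}$ ($b{\left(V,c \right)} = \sqrt{-4 - 4} = \sqrt{-8} = 2 i \sqrt{2}$)
$d{\left(m,p \right)} = 5 + 2 i \sqrt{2}$ ($d{\left(m,p \right)} = 2 i \sqrt{2} + 5 = 5 + 2 i \sqrt{2}$)
$\frac{3090}{d{\left(-4,1 \right)} - 25} = \frac{3090}{\left(5 + 2 i \sqrt{2}\right) - 25} = \frac{3090}{-20 + 2 i \sqrt{2}}$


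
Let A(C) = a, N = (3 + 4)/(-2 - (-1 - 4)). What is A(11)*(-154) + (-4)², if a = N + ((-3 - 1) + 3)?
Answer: -568/3 ≈ -189.33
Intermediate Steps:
N = 7/3 (N = 7/(-2 - 1*(-5)) = 7/(-2 + 5) = 7/3 ≈ 2.3333)
a = 4/3 (a = 7/3 + ((-3 - 1) + 3) = 7/3 + (-4 + 3) = 7/3 - 1 = 4/3 ≈ 1.3333)
A(C) = 4/3
A(11)*(-154) + (-4)² = (4/3)*(-154) + (-4)² = -616/3 + 16 = -568/3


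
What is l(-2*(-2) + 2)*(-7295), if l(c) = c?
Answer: -43770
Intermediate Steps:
l(-2*(-2) + 2)*(-7295) = (-2*(-2) + 2)*(-7295) = (4 + 2)*(-7295) = 6*(-7295) = -43770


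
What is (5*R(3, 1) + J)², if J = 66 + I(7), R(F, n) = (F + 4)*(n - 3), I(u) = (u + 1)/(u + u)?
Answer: 576/49 ≈ 11.755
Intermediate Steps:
I(u) = (1 + u)/(2*u) (I(u) = (1 + u)/((2*u)) = (1 + u)*(1/(2*u)) = (1 + u)/(2*u))
R(F, n) = (-3 + n)*(4 + F) (R(F, n) = (4 + F)*(-3 + n) = (-3 + n)*(4 + F))
J = 466/7 (J = 66 + (½)*(1 + 7)/7 = 66 + (½)*(⅐)*8 = 66 + 4/7 = 466/7 ≈ 66.571)
(5*R(3, 1) + J)² = (5*(-12 - 3*3 + 4*1 + 3*1) + 466/7)² = (5*(-12 - 9 + 4 + 3) + 466/7)² = (5*(-14) + 466/7)² = (-70 + 466/7)² = (-24/7)² = 576/49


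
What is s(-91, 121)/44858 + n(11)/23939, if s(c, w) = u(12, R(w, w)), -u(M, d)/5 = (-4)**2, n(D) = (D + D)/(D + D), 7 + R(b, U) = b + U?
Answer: -935131/536927831 ≈ -0.0017416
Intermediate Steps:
R(b, U) = -7 + U + b (R(b, U) = -7 + (b + U) = -7 + (U + b) = -7 + U + b)
n(D) = 1 (n(D) = (2*D)/((2*D)) = (2*D)*(1/(2*D)) = 1)
u(M, d) = -80 (u(M, d) = -5*(-4)**2 = -5*16 = -80)
s(c, w) = -80
s(-91, 121)/44858 + n(11)/23939 = -80/44858 + 1/23939 = -80*1/44858 + 1*(1/23939) = -40/22429 + 1/23939 = -935131/536927831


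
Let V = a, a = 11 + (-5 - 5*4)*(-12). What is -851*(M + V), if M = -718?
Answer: 346357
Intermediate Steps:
a = 311 (a = 11 + (-5 - 20)*(-12) = 11 - 25*(-12) = 11 + 300 = 311)
V = 311
-851*(M + V) = -851*(-718 + 311) = -851*(-407) = 346357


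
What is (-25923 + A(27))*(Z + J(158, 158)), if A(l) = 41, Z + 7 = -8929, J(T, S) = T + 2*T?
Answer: 219013484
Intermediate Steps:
J(T, S) = 3*T
Z = -8936 (Z = -7 - 8929 = -8936)
(-25923 + A(27))*(Z + J(158, 158)) = (-25923 + 41)*(-8936 + 3*158) = -25882*(-8936 + 474) = -25882*(-8462) = 219013484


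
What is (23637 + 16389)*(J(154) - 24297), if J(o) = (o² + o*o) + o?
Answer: 932165514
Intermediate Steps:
J(o) = o + 2*o² (J(o) = (o² + o²) + o = 2*o² + o = o + 2*o²)
(23637 + 16389)*(J(154) - 24297) = (23637 + 16389)*(154*(1 + 2*154) - 24297) = 40026*(154*(1 + 308) - 24297) = 40026*(154*309 - 24297) = 40026*(47586 - 24297) = 40026*23289 = 932165514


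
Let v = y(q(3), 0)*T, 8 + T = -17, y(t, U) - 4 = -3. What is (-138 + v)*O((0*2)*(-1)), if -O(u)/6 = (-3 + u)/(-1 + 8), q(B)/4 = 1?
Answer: -2934/7 ≈ -419.14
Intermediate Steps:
q(B) = 4 (q(B) = 4*1 = 4)
y(t, U) = 1 (y(t, U) = 4 - 3 = 1)
O(u) = 18/7 - 6*u/7 (O(u) = -6*(-3 + u)/(-1 + 8) = -6*(-3 + u)/7 = -6*(-3/7 + u/7) = 18/7 - 6*u/7)
T = -25 (T = -8 - 17 = -25)
v = -25 (v = 1*(-25) = -25)
(-138 + v)*O((0*2)*(-1)) = (-138 - 25)*(18/7 - 6*0*2*(-1)/7) = -163*(18/7 - 0*(-1)) = -163*(18/7 - 6/7*0) = -163*(18/7 + 0) = -163*18/7 = -2934/7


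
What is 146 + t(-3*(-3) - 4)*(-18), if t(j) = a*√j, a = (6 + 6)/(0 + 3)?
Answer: 146 - 72*√5 ≈ -14.997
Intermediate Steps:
a = 4 (a = 12/3 = 12*(⅓) = 4)
t(j) = 4*√j
146 + t(-3*(-3) - 4)*(-18) = 146 + (4*√(-3*(-3) - 4))*(-18) = 146 + (4*√(9 - 4))*(-18) = 146 + (4*√5)*(-18) = 146 - 72*√5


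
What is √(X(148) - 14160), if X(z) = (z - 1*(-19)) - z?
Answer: I*√14141 ≈ 118.92*I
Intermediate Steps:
X(z) = 19 (X(z) = (z + 19) - z = (19 + z) - z = 19)
√(X(148) - 14160) = √(19 - 14160) = √(-14141) = I*√14141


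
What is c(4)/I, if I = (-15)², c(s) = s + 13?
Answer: 17/225 ≈ 0.075556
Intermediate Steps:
c(s) = 13 + s
I = 225
c(4)/I = (13 + 4)/225 = 17*(1/225) = 17/225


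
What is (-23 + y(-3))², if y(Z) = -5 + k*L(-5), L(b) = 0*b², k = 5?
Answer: 784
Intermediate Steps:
L(b) = 0
y(Z) = -5 (y(Z) = -5 + 5*0 = -5 + 0 = -5)
(-23 + y(-3))² = (-23 - 5)² = (-28)² = 784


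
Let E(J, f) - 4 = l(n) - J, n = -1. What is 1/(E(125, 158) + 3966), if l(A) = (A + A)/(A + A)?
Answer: 1/3846 ≈ 0.00026001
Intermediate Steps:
l(A) = 1 (l(A) = (2*A)/((2*A)) = (2*A)*(1/(2*A)) = 1)
E(J, f) = 5 - J (E(J, f) = 4 + (1 - J) = 5 - J)
1/(E(125, 158) + 3966) = 1/((5 - 1*125) + 3966) = 1/((5 - 125) + 3966) = 1/(-120 + 3966) = 1/3846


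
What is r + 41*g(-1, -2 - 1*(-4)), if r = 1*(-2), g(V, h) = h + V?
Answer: 39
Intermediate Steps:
g(V, h) = V + h
r = -2
r + 41*g(-1, -2 - 1*(-4)) = -2 + 41*(-1 + (-2 - 1*(-4))) = -2 + 41*(-1 + (-2 + 4)) = -2 + 41*(-1 + 2) = -2 + 41*1 = -2 + 41 = 39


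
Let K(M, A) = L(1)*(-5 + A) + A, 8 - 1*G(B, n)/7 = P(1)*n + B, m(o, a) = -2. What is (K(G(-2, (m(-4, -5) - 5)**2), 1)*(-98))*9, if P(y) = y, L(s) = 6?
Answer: 20286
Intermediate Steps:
G(B, n) = 56 - 7*B - 7*n (G(B, n) = 56 - 7*(1*n + B) = 56 - 7*(n + B) = 56 - 7*(B + n) = 56 + (-7*B - 7*n) = 56 - 7*B - 7*n)
K(M, A) = -30 + 7*A (K(M, A) = 6*(-5 + A) + A = (-30 + 6*A) + A = -30 + 7*A)
(K(G(-2, (m(-4, -5) - 5)**2), 1)*(-98))*9 = ((-30 + 7*1)*(-98))*9 = ((-30 + 7)*(-98))*9 = -23*(-98)*9 = 2254*9 = 20286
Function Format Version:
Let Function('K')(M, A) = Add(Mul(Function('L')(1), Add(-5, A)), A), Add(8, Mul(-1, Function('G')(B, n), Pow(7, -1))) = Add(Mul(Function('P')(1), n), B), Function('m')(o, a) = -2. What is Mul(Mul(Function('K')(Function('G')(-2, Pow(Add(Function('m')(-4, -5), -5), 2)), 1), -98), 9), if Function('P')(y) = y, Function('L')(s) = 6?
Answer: 20286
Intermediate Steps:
Function('G')(B, n) = Add(56, Mul(-7, B), Mul(-7, n)) (Function('G')(B, n) = Add(56, Mul(-7, Add(Mul(1, n), B))) = Add(56, Mul(-7, Add(n, B))) = Add(56, Mul(-7, Add(B, n))) = Add(56, Add(Mul(-7, B), Mul(-7, n))) = Add(56, Mul(-7, B), Mul(-7, n)))
Function('K')(M, A) = Add(-30, Mul(7, A)) (Function('K')(M, A) = Add(Mul(6, Add(-5, A)), A) = Add(Add(-30, Mul(6, A)), A) = Add(-30, Mul(7, A)))
Mul(Mul(Function('K')(Function('G')(-2, Pow(Add(Function('m')(-4, -5), -5), 2)), 1), -98), 9) = Mul(Mul(Add(-30, Mul(7, 1)), -98), 9) = Mul(Mul(Add(-30, 7), -98), 9) = Mul(Mul(-23, -98), 9) = Mul(2254, 9) = 20286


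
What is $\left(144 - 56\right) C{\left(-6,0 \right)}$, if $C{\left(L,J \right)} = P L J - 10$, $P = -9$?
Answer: $-880$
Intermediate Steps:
$C{\left(L,J \right)} = -10 - 9 J L$ ($C{\left(L,J \right)} = - 9 L J - 10 = - 9 J L - 10 = -10 - 9 J L$)
$\left(144 - 56\right) C{\left(-6,0 \right)} = \left(144 - 56\right) \left(-10 - 0 \left(-6\right)\right) = 88 \left(-10 + 0\right) = 88 \left(-10\right) = -880$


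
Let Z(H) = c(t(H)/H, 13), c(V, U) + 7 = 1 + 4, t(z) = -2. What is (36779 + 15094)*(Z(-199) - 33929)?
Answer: -1760102763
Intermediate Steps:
c(V, U) = -2 (c(V, U) = -7 + (1 + 4) = -7 + 5 = -2)
Z(H) = -2
(36779 + 15094)*(Z(-199) - 33929) = (36779 + 15094)*(-2 - 33929) = 51873*(-33931) = -1760102763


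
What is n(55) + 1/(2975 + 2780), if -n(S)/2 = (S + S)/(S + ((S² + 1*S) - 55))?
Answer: -5741/80570 ≈ -0.071255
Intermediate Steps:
n(S) = -4*S/(-55 + S² + 2*S) (n(S) = -2*(S + S)/(S + ((S² + 1*S) - 55)) = -2*2*S/(S + ((S² + S) - 55)) = -2*2*S/(S + ((S + S²) - 55)) = -2*2*S/(S + (-55 + S + S²)) = -2*2*S/(-55 + S² + 2*S) = -4*S/(-55 + S² + 2*S))
n(55) + 1/(2975 + 2780) = -4*55/(-55 + 55² + 2*55) + 1/(2975 + 2780) = -4*55/(-55 + 3025 + 110) + 1/5755 = -4*55/3080 + 1/5755 = -4*55*1/3080 + 1/5755 = -1/14 + 1/5755 = -5741/80570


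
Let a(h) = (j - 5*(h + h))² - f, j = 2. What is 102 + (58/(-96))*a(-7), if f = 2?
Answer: -72691/24 ≈ -3028.8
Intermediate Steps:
a(h) = -2 + (2 - 10*h)² (a(h) = (2 - 5*(h + h))² - 1*2 = (2 - 10*h)² - 2 = -2 + (2 - 10*h)²)
102 + (58/(-96))*a(-7) = 102 + (58/(-96))*(2 - 40*(-7) + 100*(-7)²) = 102 + (58*(-1/96))*(2 + 280 + 100*49) = 102 - 29*(2 + 280 + 4900)/48 = 102 - 29/48*5182 = 102 - 75139/24 = -72691/24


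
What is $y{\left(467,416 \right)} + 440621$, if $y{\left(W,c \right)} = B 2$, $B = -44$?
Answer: $440533$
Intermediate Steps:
$y{\left(W,c \right)} = -88$ ($y{\left(W,c \right)} = \left(-44\right) 2 = -88$)
$y{\left(467,416 \right)} + 440621 = -88 + 440621 = 440533$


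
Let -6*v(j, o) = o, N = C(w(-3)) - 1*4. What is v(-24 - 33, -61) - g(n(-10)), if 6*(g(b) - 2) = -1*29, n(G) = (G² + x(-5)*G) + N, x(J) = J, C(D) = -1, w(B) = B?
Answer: 13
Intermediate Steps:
N = -5 (N = -1 - 1*4 = -1 - 4 = -5)
n(G) = -5 + G² - 5*G (n(G) = (G² - 5*G) - 5 = -5 + G² - 5*G)
g(b) = -17/6 (g(b) = 2 + (-1*29)/6 = 2 + (⅙)*(-29) = 2 - 29/6 = -17/6)
v(j, o) = -o/6
v(-24 - 33, -61) - g(n(-10)) = -⅙*(-61) - 1*(-17/6) = 61/6 + 17/6 = 13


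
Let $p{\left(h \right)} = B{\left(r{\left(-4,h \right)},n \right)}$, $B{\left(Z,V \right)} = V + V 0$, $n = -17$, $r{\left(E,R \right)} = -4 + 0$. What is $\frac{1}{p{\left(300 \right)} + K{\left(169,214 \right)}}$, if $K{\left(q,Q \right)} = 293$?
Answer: $\frac{1}{276} \approx 0.0036232$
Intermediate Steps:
$r{\left(E,R \right)} = -4$
$B{\left(Z,V \right)} = V$ ($B{\left(Z,V \right)} = V + 0 = V$)
$p{\left(h \right)} = -17$
$\frac{1}{p{\left(300 \right)} + K{\left(169,214 \right)}} = \frac{1}{-17 + 293} = \frac{1}{276}$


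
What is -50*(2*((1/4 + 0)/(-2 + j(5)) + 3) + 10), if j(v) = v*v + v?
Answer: -22425/28 ≈ -800.89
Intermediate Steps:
j(v) = v + v**2 (j(v) = v**2 + v = v + v**2)
-50*(2*((1/4 + 0)/(-2 + j(5)) + 3) + 10) = -50*(2*((1/4 + 0)/(-2 + 5*(1 + 5)) + 3) + 10) = -50*(2*((1/4 + 0)/(-2 + 5*6) + 3) + 10) = -50*(2*(1/(4*(-2 + 30)) + 3) + 10) = -50*(2*((1/4)/28 + 3) + 10) = -50*(2*((1/4)*(1/28) + 3) + 10) = -50*(2*(1/112 + 3) + 10) = -50*(2*(337/112) + 10) = -50*(337/56 + 10) = -50*897/56 = -22425/28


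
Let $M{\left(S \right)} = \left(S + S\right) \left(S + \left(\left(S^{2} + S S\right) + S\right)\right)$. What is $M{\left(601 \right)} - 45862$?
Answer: $869726146$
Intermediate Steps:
$M{\left(S \right)} = 2 S \left(2 S + 2 S^{2}\right)$ ($M{\left(S \right)} = 2 S \left(S + \left(\left(S^{2} + S^{2}\right) + S\right)\right) = 2 S \left(S + \left(2 S^{2} + S\right)\right) = 2 S \left(S + \left(S + 2 S^{2}\right)\right) = 2 S \left(2 S + 2 S^{2}\right)$)
$M{\left(601 \right)} - 45862 = 4 \cdot 601^{2} \left(1 + 601\right) - 45862 = 4 \cdot 361201 \cdot 602 - 45862 = 869772008 - 45862 = 869726146$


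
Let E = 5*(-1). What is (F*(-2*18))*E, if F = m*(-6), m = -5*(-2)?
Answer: -10800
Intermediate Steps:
m = 10
E = -5
F = -60 (F = 10*(-6) = -60)
(F*(-2*18))*E = -(-120)*18*(-5) = -60*(-36)*(-5) = 2160*(-5) = -10800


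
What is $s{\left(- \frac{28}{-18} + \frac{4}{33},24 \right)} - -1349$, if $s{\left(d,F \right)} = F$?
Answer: $1373$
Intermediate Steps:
$s{\left(- \frac{28}{-18} + \frac{4}{33},24 \right)} - -1349 = 24 - -1349 = 24 + 1349 = 1373$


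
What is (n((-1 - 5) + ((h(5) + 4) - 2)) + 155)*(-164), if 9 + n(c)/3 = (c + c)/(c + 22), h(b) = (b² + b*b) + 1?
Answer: -498232/23 ≈ -21662.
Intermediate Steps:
h(b) = 1 + 2*b² (h(b) = (b² + b²) + 1 = 2*b² + 1 = 1 + 2*b²)
n(c) = -27 + 6*c/(22 + c) (n(c) = -27 + 3*((c + c)/(c + 22)) = -27 + 3*((2*c)/(22 + c)) = -27 + 3*(2*c/(22 + c)) = -27 + 6*c/(22 + c))
(n((-1 - 5) + ((h(5) + 4) - 2)) + 155)*(-164) = (3*(-198 - 7*((-1 - 5) + (((1 + 2*5²) + 4) - 2)))/(22 + ((-1 - 5) + (((1 + 2*5²) + 4) - 2))) + 155)*(-164) = (3*(-198 - 7*(-6 + (((1 + 2*25) + 4) - 2)))/(22 + (-6 + (((1 + 2*25) + 4) - 2))) + 155)*(-164) = (3*(-198 - 7*(-6 + (((1 + 50) + 4) - 2)))/(22 + (-6 + (((1 + 50) + 4) - 2))) + 155)*(-164) = (3*(-198 - 7*(-6 + ((51 + 4) - 2)))/(22 + (-6 + ((51 + 4) - 2))) + 155)*(-164) = (3*(-198 - 7*(-6 + (55 - 2)))/(22 + (-6 + (55 - 2))) + 155)*(-164) = (3*(-198 - 7*(-6 + 53))/(22 + (-6 + 53)) + 155)*(-164) = (3*(-198 - 7*47)/(22 + 47) + 155)*(-164) = (3*(-198 - 329)/69 + 155)*(-164) = (3*(1/69)*(-527) + 155)*(-164) = (-527/23 + 155)*(-164) = (3038/23)*(-164) = -498232/23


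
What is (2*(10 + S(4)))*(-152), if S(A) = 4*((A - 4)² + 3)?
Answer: -6688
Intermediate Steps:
S(A) = 12 + 4*(-4 + A)² (S(A) = 4*((-4 + A)² + 3) = 4*(3 + (-4 + A)²) = 12 + 4*(-4 + A)²)
(2*(10 + S(4)))*(-152) = (2*(10 + (12 + 4*(-4 + 4)²)))*(-152) = (2*(10 + (12 + 4*0²)))*(-152) = (2*(10 + (12 + 4*0)))*(-152) = (2*(10 + (12 + 0)))*(-152) = (2*(10 + 12))*(-152) = (2*22)*(-152) = 44*(-152) = -6688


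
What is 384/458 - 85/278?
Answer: 33911/63662 ≈ 0.53267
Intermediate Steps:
384/458 - 85/278 = 384*(1/458) - 85*1/278 = 192/229 - 85/278 = 33911/63662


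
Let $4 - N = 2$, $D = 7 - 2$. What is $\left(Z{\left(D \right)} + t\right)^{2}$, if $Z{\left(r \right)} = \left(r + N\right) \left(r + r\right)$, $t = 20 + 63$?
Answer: $23409$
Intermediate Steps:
$D = 5$ ($D = 7 - 2 = 5$)
$N = 2$ ($N = 4 - 2 = 2$)
$t = 83$
$Z{\left(r \right)} = 2 r \left(2 + r\right)$ ($Z{\left(r \right)} = \left(r + 2\right) \left(r + r\right) = \left(2 + r\right) 2 r = 2 r \left(2 + r\right)$)
$\left(Z{\left(D \right)} + t\right)^{2} = \left(2 \cdot 5 \left(2 + 5\right) + 83\right)^{2} = \left(2 \cdot 5 \cdot 7 + 83\right)^{2} = \left(70 + 83\right)^{2} = 153^{2} = 23409$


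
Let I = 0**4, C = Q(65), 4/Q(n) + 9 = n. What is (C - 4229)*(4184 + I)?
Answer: -123856860/7 ≈ -1.7694e+7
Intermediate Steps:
Q(n) = 4/(-9 + n)
C = 1/14 (C = 4/(-9 + 65) = 4/56 = 4*(1/56) = 1/14 ≈ 0.071429)
I = 0
(C - 4229)*(4184 + I) = (1/14 - 4229)*(4184 + 0) = -59205/14*4184 = -123856860/7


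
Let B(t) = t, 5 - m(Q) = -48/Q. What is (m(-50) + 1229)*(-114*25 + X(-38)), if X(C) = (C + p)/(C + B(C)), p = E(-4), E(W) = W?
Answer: -1668904227/475 ≈ -3.5135e+6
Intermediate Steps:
m(Q) = 5 + 48/Q (m(Q) = 5 - (-48)/Q = 5 + 48/Q)
p = -4
X(C) = (-4 + C)/(2*C) (X(C) = (C - 4)/(C + C) = (-4 + C)/((2*C)) = (-4 + C)*(1/(2*C)) = (-4 + C)/(2*C))
(m(-50) + 1229)*(-114*25 + X(-38)) = ((5 + 48/(-50)) + 1229)*(-114*25 + (½)*(-4 - 38)/(-38)) = ((5 + 48*(-1/50)) + 1229)*(-2850 + (½)*(-1/38)*(-42)) = ((5 - 24/25) + 1229)*(-2850 + 21/38) = (101/25 + 1229)*(-108279/38) = (30826/25)*(-108279/38) = -1668904227/475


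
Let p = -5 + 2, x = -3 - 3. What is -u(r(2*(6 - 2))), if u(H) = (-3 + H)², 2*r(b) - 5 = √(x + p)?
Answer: 2 + 3*I/2 ≈ 2.0 + 1.5*I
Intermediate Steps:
x = -6
p = -3
r(b) = 5/2 + 3*I/2 (r(b) = 5/2 + √(-6 - 3)/2 = 5/2 + √(-9)/2 = 5/2 + (3*I)/2 = 5/2 + 3*I/2)
-u(r(2*(6 - 2))) = -(-3 + (5/2 + 3*I/2))² = -(-½ + 3*I/2)²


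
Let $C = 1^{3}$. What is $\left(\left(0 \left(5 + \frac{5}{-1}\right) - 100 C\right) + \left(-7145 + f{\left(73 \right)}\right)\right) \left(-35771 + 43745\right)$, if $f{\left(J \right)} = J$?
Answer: $-57189528$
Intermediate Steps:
$C = 1$
$\left(\left(0 \left(5 + \frac{5}{-1}\right) - 100 C\right) + \left(-7145 + f{\left(73 \right)}\right)\right) \left(-35771 + 43745\right) = \left(\left(0 \left(5 + \frac{5}{-1}\right) - 100\right) + \left(-7145 + 73\right)\right) \left(-35771 + 43745\right) = \left(\left(0 \left(5 + 5 \left(-1\right)\right) - 100\right) - 7072\right) 7974 = \left(\left(0 \left(5 - 5\right) - 100\right) - 7072\right) 7974 = \left(\left(0 \cdot 0 - 100\right) - 7072\right) 7974 = \left(\left(0 - 100\right) - 7072\right) 7974 = \left(-100 - 7072\right) 7974 = \left(-7172\right) 7974 = -57189528$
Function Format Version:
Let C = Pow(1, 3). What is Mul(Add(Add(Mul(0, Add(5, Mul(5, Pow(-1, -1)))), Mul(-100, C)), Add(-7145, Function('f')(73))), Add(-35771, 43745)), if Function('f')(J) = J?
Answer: -57189528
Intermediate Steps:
C = 1
Mul(Add(Add(Mul(0, Add(5, Mul(5, Pow(-1, -1)))), Mul(-100, C)), Add(-7145, Function('f')(73))), Add(-35771, 43745)) = Mul(Add(Add(Mul(0, Add(5, Mul(5, Pow(-1, -1)))), Mul(-100, 1)), Add(-7145, 73)), Add(-35771, 43745)) = Mul(Add(Add(Mul(0, Add(5, Mul(5, -1))), -100), -7072), 7974) = Mul(Add(Add(Mul(0, Add(5, -5)), -100), -7072), 7974) = Mul(Add(Add(Mul(0, 0), -100), -7072), 7974) = Mul(Add(Add(0, -100), -7072), 7974) = Mul(Add(-100, -7072), 7974) = Mul(-7172, 7974) = -57189528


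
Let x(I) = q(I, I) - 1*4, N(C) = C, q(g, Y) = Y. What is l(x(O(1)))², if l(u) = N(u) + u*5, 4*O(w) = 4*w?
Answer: 324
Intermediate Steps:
O(w) = w (O(w) = (4*w)/4 = w)
x(I) = -4 + I (x(I) = I - 1*4 = I - 4 = -4 + I)
l(u) = 6*u (l(u) = u + u*5 = u + 5*u = 6*u)
l(x(O(1)))² = (6*(-4 + 1))² = (6*(-3))² = (-18)² = 324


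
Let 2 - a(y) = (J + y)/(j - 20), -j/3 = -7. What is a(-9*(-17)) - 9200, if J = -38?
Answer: -9313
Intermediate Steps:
j = 21 (j = -3*(-7) = 21)
a(y) = 40 - y (a(y) = 2 - (-38 + y)/(21 - 20) = 2 - (-38 + y)/1 = 2 - (-38 + y) = 2 + (38 - y) = 40 - y)
a(-9*(-17)) - 9200 = (40 - (-9)*(-17)) - 9200 = (40 - 1*153) - 9200 = (40 - 153) - 9200 = -113 - 9200 = -9313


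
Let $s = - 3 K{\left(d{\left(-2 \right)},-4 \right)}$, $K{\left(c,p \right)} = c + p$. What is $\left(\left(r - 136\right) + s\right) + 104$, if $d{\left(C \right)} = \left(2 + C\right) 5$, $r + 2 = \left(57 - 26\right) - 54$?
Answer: $-45$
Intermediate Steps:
$r = -25$ ($r = -2 + \left(\left(57 - 26\right) - 54\right) = -2 + \left(31 - 54\right) = -2 - 23 = -25$)
$d{\left(C \right)} = 10 + 5 C$
$s = 12$ ($s = - 3 \left(\left(10 + 5 \left(-2\right)\right) - 4\right) = - 3 \left(\left(10 - 10\right) - 4\right) = - 3 \left(0 - 4\right) = \left(-3\right) \left(-4\right) = 12$)
$\left(\left(r - 136\right) + s\right) + 104 = \left(\left(-25 - 136\right) + 12\right) + 104 = \left(-161 + 12\right) + 104 = -149 + 104 = -45$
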